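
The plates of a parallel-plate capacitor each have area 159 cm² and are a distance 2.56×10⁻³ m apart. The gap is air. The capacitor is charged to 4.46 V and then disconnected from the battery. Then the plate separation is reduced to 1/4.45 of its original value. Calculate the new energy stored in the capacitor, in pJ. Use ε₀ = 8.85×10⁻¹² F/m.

U ≈ 123 pJ

A = 159 cm² = 1.59×10⁻² m².
Initially C₁ = ε₀A/d = 8.85×10⁻¹² × 1.59×10⁻² / 2.56×10⁻³ = 5.50×10⁻¹¹ F.
U₁ = 5.47×10⁻¹⁰ J.
Isolated ⇒ Q is held fixed. C₂ = 4.45 C₁ and U = Q²/(2C), so U₂/U₁ = C₁/C₂ = 0.225.
U₂ = 0.225 × 5.47×10⁻¹⁰ = 1.23×10⁻¹⁰ J.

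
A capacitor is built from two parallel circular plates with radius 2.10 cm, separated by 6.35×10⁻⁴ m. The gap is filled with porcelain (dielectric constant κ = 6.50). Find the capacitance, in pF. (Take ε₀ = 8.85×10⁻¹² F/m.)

C ≈ 126 pF

A = π(2.10 cm)² = 1.39×10⁻³ m².
C = κε₀A/d = 6.50 × 8.85×10⁻¹² × 1.39×10⁻³ / 6.35×10⁻⁴ = 1.26×10⁻¹⁰ F.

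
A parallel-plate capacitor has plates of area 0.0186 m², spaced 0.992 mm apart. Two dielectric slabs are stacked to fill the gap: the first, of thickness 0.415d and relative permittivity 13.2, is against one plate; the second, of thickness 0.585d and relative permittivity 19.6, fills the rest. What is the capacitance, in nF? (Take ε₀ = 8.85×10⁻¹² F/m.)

C ≈ 2.71 nF

Stacked slabs ⇒ two capacitors in series, each with the full plate area.
C₁ = κ₁ε₀A/d₁ = 13.2 × 8.85×10⁻¹² × 1.86×10⁻² / 4.12×10⁻⁴ = 5.28×10⁻⁹ F.
C₂ = κ₂ε₀A/d₂ = 19.6 × 8.85×10⁻¹² × 1.86×10⁻² / 5.80×10⁻⁴ = 5.56×10⁻⁹ F.
C = (1/C₁ + 1/C₂)⁻¹ = 2.71×10⁻⁹ F.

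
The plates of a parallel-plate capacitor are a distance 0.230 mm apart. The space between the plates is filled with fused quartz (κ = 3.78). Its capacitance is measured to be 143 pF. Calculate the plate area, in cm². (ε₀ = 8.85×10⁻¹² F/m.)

A ≈ 9.83 cm²

A = Cd/(κε₀) = 1.43×10⁻¹⁰ × 2.30×10⁻⁴ / (3.78 × 8.85×10⁻¹²) = 9.83×10⁻⁴ m².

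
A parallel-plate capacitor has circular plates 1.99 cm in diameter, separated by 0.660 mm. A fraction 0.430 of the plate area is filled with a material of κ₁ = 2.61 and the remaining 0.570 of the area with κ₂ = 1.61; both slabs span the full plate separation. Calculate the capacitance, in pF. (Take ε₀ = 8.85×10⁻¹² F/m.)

A = π(1.99/2 cm)² = 3.11×10⁻⁴ m².
Side-by-side slabs ⇒ two capacitors in parallel, each spanning the full gap.
C₁ = κ₁ε₀A₁/d = 2.61 × 8.85×10⁻¹² × 1.34×10⁻⁴ / 6.60×10⁻⁴ = 4.68×10⁻¹² F.
C₂ = κ₂ε₀A₂/d = 1.61 × 8.85×10⁻¹² × 1.77×10⁻⁴ / 6.60×10⁻⁴ = 3.83×10⁻¹² F.
C = C₁ + C₂ = 8.51×10⁻¹² F.

C ≈ 8.51 pF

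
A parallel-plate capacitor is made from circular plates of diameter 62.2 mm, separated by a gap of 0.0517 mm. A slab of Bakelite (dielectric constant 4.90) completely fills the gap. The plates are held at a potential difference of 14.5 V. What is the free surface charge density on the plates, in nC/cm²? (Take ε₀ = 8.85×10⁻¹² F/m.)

A = π(62.2/2 mm)² = 3.04×10⁻³ m².
C = κε₀A/d = 4.90 × 8.85×10⁻¹² × 3.04×10⁻³ / 5.17×10⁻⁵ = 2.55×10⁻⁹ F.
σ = Q/A = CV/A = 2.55×10⁻⁹ × 14.5 / 3.04×10⁻³ = 1.22×10⁻⁵ C/m².

σ ≈ 1.22 nC/cm²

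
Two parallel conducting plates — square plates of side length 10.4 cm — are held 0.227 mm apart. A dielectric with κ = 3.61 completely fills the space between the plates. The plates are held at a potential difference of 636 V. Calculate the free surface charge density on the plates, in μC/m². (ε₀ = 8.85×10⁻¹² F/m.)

A = (10.4 cm)² = 1.08×10⁻² m².
C = κε₀A/d = 3.61 × 8.85×10⁻¹² × 1.08×10⁻² / 2.27×10⁻⁴ = 1.52×10⁻⁹ F.
σ = Q/A = CV/A = 1.52×10⁻⁹ × 636 / 1.08×10⁻² = 8.95×10⁻⁵ C/m².

σ ≈ 89.5 μC/m²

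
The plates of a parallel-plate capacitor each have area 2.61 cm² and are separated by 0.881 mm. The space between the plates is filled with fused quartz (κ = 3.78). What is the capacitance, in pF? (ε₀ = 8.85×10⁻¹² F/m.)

A = 2.61 cm² = 2.61×10⁻⁴ m².
C = κε₀A/d = 3.78 × 8.85×10⁻¹² × 2.61×10⁻⁴ / 8.81×10⁻⁴ = 9.91×10⁻¹² F.

9.91 pF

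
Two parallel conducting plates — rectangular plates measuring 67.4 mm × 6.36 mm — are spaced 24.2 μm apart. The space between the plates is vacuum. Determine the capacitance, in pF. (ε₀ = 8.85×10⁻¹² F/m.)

157 pF

A = 67.4 × 6.36 mm² = 4.29×10⁻⁴ m².
C = ε₀A/d = 8.85×10⁻¹² × 4.29×10⁻⁴ / 2.42×10⁻⁵ = 1.57×10⁻¹⁰ F.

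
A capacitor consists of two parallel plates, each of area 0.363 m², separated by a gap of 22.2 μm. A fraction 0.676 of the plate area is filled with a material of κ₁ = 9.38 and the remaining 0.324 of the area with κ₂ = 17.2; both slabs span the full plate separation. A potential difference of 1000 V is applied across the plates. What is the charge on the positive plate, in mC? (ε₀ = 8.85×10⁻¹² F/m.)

Side-by-side slabs ⇒ two capacitors in parallel, each spanning the full gap.
C₁ = κ₁ε₀A₁/d = 9.38 × 8.85×10⁻¹² × 0.245 / 2.22×10⁻⁵ = 9.18×10⁻⁷ F.
C₂ = κ₂ε₀A₂/d = 17.2 × 8.85×10⁻¹² × 0.118 / 2.22×10⁻⁵ = 8.06×10⁻⁷ F.
C = C₁ + C₂ = 1.72×10⁻⁶ F.
Q = CV = 1.72×10⁻⁶ × 1000 = 1.72×10⁻³ C.

Q ≈ 1.72 mC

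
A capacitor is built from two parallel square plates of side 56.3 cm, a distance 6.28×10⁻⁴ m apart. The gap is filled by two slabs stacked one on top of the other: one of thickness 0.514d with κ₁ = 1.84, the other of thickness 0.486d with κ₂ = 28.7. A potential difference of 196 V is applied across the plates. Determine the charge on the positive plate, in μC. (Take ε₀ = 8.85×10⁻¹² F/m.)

2.95 μC

A = (56.3 cm)² = 0.317 m².
Stacked slabs ⇒ two capacitors in series, each with the full plate area.
C₁ = κ₁ε₀A/d₁ = 1.84 × 8.85×10⁻¹² × 0.317 / 3.23×10⁻⁴ = 1.60×10⁻⁸ F.
C₂ = κ₂ε₀A/d₂ = 28.7 × 8.85×10⁻¹² × 0.317 / 3.05×10⁻⁴ = 2.64×10⁻⁷ F.
C = (1/C₁ + 1/C₂)⁻¹ = 1.51×10⁻⁸ F.
Q = CV = 1.51×10⁻⁸ × 196 = 2.95×10⁻⁶ C.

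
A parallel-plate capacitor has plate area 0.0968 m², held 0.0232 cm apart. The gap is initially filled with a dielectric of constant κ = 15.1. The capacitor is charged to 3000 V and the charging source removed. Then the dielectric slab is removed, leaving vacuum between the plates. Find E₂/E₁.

E₂/E₁ ≈ 15.1

Isolated ⇒ Q is held fixed.
V₂ = Q/C₂ = V₁/0.0662; E = V/d, so E₂/E₁ = (V₂/V₁)(d₁/d₂) = 15.1.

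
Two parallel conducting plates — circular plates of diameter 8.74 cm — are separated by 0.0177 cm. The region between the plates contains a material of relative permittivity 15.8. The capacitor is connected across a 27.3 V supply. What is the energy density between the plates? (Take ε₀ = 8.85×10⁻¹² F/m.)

u ≈ 1.66 J/m³

E = V/d = 27.3 / 1.77×10⁻⁴ = 1.54×10⁵ V/m.
u = ½κε₀E² = ½ × 15.8 × 8.85×10⁻¹² × (1.54×10⁵)² = 1.66 J/m³.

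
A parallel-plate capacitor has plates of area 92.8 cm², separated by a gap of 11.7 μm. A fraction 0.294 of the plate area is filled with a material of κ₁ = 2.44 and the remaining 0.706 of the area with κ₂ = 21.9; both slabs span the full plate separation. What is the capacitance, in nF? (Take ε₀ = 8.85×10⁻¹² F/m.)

C ≈ 114 nF

A = 92.8 cm² = 9.28×10⁻³ m².
Side-by-side slabs ⇒ two capacitors in parallel, each spanning the full gap.
C₁ = κ₁ε₀A₁/d = 2.44 × 8.85×10⁻¹² × 2.73×10⁻³ / 1.17×10⁻⁵ = 5.04×10⁻⁹ F.
C₂ = κ₂ε₀A₂/d = 21.9 × 8.85×10⁻¹² × 6.55×10⁻³ / 1.17×10⁻⁵ = 1.09×10⁻⁷ F.
C = C₁ + C₂ = 1.14×10⁻⁷ F.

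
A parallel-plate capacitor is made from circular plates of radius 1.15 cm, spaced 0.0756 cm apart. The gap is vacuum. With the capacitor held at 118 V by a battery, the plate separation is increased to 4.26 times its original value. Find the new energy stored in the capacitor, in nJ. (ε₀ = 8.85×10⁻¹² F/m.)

A = π(1.15 cm)² = 4.15×10⁻⁴ m².
Initially C₁ = ε₀A/d = 8.85×10⁻¹² × 4.15×10⁻⁴ / 7.56×10⁻⁴ = 4.86×10⁻¹² F.
U₁ = 3.39×10⁻⁸ J.
Battery connected ⇒ V is held fixed. C₂ = 0.235 C₁ and U = ½CV², so U₂/U₁ = C₂/C₁ = 0.235.
U₂ = 0.235 × 3.39×10⁻⁸ = 7.95×10⁻⁹ J.

U ≈ 7.95 nJ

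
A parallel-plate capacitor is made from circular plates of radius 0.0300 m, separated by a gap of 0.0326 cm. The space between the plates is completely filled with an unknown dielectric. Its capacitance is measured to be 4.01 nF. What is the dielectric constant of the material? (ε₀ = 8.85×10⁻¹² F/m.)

A = π(0.0300 m)² = 2.83×10⁻³ m².
κ = Cd/(ε₀A) = 4.01×10⁻⁹ × 3.26×10⁻⁴ / (8.85×10⁻¹² × 2.83×10⁻³) = 52.2.

κ ≈ 52.2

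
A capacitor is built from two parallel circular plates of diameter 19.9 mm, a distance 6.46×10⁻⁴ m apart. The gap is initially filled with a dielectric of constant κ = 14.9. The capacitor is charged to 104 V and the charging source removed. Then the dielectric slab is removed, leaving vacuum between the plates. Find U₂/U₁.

U₂/U₁ ≈ 14.9

Isolated ⇒ Q is held fixed.
C₂ = 0.0671 C₁ and U = Q²/(2C), so U₂/U₁ = C₁/C₂ = 14.9.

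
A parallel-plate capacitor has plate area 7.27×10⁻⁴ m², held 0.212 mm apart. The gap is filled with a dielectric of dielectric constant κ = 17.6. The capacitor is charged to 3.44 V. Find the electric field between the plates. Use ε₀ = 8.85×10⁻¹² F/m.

E = V/d = 3.44 / 2.12×10⁻⁴ = 1.62×10⁴ V/m.

16.2 V/mm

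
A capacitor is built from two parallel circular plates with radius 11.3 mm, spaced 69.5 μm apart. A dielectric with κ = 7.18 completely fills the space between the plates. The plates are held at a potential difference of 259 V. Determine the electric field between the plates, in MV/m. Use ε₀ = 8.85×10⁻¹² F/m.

E = V/d = 259 / 6.95×10⁻⁵ = 3.73×10⁶ V/m.

E ≈ 3.73 MV/m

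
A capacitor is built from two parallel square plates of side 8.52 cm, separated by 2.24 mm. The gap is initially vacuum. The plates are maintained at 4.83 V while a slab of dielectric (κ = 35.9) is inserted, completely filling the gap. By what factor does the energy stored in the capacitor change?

Battery connected ⇒ V is held fixed.
C₂ = 35.9 C₁ and U = ½CV², so U₂/U₁ = C₂/C₁ = 35.9.

U₂/U₁ ≈ 35.9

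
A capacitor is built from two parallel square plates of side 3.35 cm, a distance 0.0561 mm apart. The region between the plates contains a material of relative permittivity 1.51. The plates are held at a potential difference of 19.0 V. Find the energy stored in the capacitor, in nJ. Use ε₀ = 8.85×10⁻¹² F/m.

U ≈ 48.3 nJ

A = (3.35 cm)² = 1.12×10⁻³ m².
C = κε₀A/d = 1.51 × 8.85×10⁻¹² × 1.12×10⁻³ / 5.61×10⁻⁵ = 2.67×10⁻¹⁰ F.
U = ½CV² = ½ × 2.67×10⁻¹⁰ × (19.0)² = 4.83×10⁻⁸ J.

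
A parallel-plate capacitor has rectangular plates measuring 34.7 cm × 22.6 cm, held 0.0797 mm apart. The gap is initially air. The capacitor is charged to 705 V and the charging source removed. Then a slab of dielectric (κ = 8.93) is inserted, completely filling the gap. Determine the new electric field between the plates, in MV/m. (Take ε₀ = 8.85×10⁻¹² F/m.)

A = 34.7 × 22.6 cm² = 7.84×10⁻² m².
Initially C₁ = ε₀A/d = 8.85×10⁻¹² × 7.84×10⁻² / 7.97×10⁻⁵ = 8.71×10⁻⁹ F.
E₁ = 8.85×10⁶ V/m.
Isolated ⇒ Q is held fixed. V₂ = Q/C₂ = V₁/8.93; E = V/d, so E₂/E₁ = (V₂/V₁)(d₁/d₂) = 0.112.
E₂ = 0.112 × 8.85×10⁶ = 9.91×10⁵ V/m.

E ≈ 0.991 MV/m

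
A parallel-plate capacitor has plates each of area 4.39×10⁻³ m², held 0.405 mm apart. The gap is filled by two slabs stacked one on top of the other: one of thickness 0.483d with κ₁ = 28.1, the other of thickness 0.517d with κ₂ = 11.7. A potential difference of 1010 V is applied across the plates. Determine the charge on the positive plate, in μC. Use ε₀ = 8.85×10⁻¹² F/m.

1.58 μC

Stacked slabs ⇒ two capacitors in series, each with the full plate area.
C₁ = κ₁ε₀A/d₁ = 28.1 × 8.85×10⁻¹² × 4.39×10⁻³ / 1.96×10⁻⁴ = 5.58×10⁻⁹ F.
C₂ = κ₂ε₀A/d₂ = 11.7 × 8.85×10⁻¹² × 4.39×10⁻³ / 2.09×10⁻⁴ = 2.17×10⁻⁹ F.
C = (1/C₁ + 1/C₂)⁻¹ = 1.56×10⁻⁹ F.
Q = CV = 1.56×10⁻⁹ × 1010 = 1.58×10⁻⁶ C.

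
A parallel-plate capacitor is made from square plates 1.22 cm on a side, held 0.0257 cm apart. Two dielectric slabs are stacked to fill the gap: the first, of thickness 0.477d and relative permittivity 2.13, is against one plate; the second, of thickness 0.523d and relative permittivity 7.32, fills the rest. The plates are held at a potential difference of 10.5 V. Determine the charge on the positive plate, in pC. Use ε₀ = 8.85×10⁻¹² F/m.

A = (1.22 cm)² = 1.49×10⁻⁴ m².
Stacked slabs ⇒ two capacitors in series, each with the full plate area.
C₁ = κ₁ε₀A/d₁ = 2.13 × 8.85×10⁻¹² × 1.49×10⁻⁴ / 1.23×10⁻⁴ = 2.29×10⁻¹¹ F.
C₂ = κ₂ε₀A/d₂ = 7.32 × 8.85×10⁻¹² × 1.49×10⁻⁴ / 1.34×10⁻⁴ = 7.17×10⁻¹¹ F.
C = (1/C₁ + 1/C₂)⁻¹ = 1.74×10⁻¹¹ F.
Q = CV = 1.74×10⁻¹¹ × 10.5 = 1.82×10⁻¹⁰ C.

182 pC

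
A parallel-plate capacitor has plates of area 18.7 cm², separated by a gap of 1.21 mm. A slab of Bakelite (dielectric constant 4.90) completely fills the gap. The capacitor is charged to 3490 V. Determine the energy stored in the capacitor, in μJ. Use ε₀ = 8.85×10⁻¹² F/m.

A = 18.7 cm² = 1.87×10⁻³ m².
C = κε₀A/d = 4.90 × 8.85×10⁻¹² × 1.87×10⁻³ / 1.21×10⁻³ = 6.70×10⁻¹¹ F.
U = ½CV² = ½ × 6.70×10⁻¹¹ × (3490)² = 4.08×10⁻⁴ J.

U ≈ 408 μJ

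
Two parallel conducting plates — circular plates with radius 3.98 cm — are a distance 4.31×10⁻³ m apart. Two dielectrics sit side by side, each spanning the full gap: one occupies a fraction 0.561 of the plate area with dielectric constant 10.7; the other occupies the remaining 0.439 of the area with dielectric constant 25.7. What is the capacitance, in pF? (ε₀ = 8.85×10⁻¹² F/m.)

A = π(3.98 cm)² = 4.98×10⁻³ m².
Side-by-side slabs ⇒ two capacitors in parallel, each spanning the full gap.
C₁ = κ₁ε₀A₁/d = 10.7 × 8.85×10⁻¹² × 2.79×10⁻³ / 4.31×10⁻³ = 6.13×10⁻¹¹ F.
C₂ = κ₂ε₀A₂/d = 25.7 × 8.85×10⁻¹² × 2.18×10⁻³ / 4.31×10⁻³ = 1.15×10⁻¹⁰ F.
C = C₁ + C₂ = 1.77×10⁻¹⁰ F.

C ≈ 177 pF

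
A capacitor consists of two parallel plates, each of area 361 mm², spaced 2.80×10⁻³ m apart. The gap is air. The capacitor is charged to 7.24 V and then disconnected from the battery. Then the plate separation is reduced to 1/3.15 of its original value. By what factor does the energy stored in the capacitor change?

0.317

Isolated ⇒ Q is held fixed.
C₂ = 3.15 C₁ and U = Q²/(2C), so U₂/U₁ = C₁/C₂ = 0.317.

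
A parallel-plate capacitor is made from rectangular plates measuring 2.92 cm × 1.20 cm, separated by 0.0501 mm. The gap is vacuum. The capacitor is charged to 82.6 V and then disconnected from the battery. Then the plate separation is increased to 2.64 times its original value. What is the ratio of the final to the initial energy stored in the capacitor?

2.64

Isolated ⇒ Q is held fixed.
C₂ = 0.379 C₁ and U = Q²/(2C), so U₂/U₁ = C₁/C₂ = 2.64.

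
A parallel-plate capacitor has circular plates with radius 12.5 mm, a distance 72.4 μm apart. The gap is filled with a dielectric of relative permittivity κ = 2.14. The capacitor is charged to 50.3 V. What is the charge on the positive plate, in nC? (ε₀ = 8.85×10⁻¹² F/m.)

6.46 nC

A = π(12.5 mm)² = 4.91×10⁻⁴ m².
C = κε₀A/d = 2.14 × 8.85×10⁻¹² × 4.91×10⁻⁴ / 7.24×10⁻⁵ = 1.28×10⁻¹⁰ F.
Q = CV = 1.28×10⁻¹⁰ × 50.3 = 6.46×10⁻⁹ C.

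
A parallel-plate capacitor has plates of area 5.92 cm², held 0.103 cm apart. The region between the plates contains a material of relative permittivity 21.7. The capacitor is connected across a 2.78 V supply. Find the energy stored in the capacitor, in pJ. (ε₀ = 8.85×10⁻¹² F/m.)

A = 5.92 cm² = 5.92×10⁻⁴ m².
C = κε₀A/d = 21.7 × 8.85×10⁻¹² × 5.92×10⁻⁴ / 1.03×10⁻³ = 1.10×10⁻¹⁰ F.
U = ½CV² = ½ × 1.10×10⁻¹⁰ × (2.78)² = 4.27×10⁻¹⁰ J.

427 pJ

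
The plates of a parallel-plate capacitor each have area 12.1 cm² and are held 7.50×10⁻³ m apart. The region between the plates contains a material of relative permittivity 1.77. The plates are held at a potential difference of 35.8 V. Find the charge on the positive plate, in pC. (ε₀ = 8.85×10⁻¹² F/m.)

Q ≈ 90.5 pC

A = 12.1 cm² = 1.21×10⁻³ m².
C = κε₀A/d = 1.77 × 8.85×10⁻¹² × 1.21×10⁻³ / 7.50×10⁻³ = 2.53×10⁻¹² F.
Q = CV = 2.53×10⁻¹² × 35.8 = 9.05×10⁻¹¹ C.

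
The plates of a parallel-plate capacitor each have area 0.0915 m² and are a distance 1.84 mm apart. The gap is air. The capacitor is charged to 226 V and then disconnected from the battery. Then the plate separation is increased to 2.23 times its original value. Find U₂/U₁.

Isolated ⇒ Q is held fixed.
C₂ = 0.448 C₁ and U = Q²/(2C), so U₂/U₁ = C₁/C₂ = 2.23.

U₂/U₁ ≈ 2.23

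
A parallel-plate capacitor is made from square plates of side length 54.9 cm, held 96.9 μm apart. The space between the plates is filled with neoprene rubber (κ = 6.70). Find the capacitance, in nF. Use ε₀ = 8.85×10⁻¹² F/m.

A = (54.9 cm)² = 0.301 m².
C = κε₀A/d = 6.70 × 8.85×10⁻¹² × 0.301 / 9.69×10⁻⁵ = 1.84×10⁻⁷ F.

C ≈ 184 nF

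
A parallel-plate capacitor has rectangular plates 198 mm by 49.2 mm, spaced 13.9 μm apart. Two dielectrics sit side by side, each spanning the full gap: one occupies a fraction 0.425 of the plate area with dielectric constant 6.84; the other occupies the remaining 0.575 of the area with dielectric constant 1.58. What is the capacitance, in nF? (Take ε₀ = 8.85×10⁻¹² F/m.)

C ≈ 23.7 nF

A = 198 × 49.2 mm² = 9.74×10⁻³ m².
Side-by-side slabs ⇒ two capacitors in parallel, each spanning the full gap.
C₁ = κ₁ε₀A₁/d = 6.84 × 8.85×10⁻¹² × 4.14×10⁻³ / 1.39×10⁻⁵ = 1.80×10⁻⁸ F.
C₂ = κ₂ε₀A₂/d = 1.58 × 8.85×10⁻¹² × 5.60×10⁻³ / 1.39×10⁻⁵ = 5.63×10⁻⁹ F.
C = C₁ + C₂ = 2.37×10⁻⁸ F.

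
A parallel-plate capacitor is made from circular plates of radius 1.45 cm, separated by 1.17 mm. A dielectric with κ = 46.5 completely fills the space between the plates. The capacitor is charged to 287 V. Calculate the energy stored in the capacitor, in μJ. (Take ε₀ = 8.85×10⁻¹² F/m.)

A = π(1.45 cm)² = 6.61×10⁻⁴ m².
C = κε₀A/d = 46.5 × 8.85×10⁻¹² × 6.61×10⁻⁴ / 1.17×10⁻³ = 2.32×10⁻¹⁰ F.
U = ½CV² = ½ × 2.32×10⁻¹⁰ × (287)² = 9.57×10⁻⁶ J.

U ≈ 9.57 μJ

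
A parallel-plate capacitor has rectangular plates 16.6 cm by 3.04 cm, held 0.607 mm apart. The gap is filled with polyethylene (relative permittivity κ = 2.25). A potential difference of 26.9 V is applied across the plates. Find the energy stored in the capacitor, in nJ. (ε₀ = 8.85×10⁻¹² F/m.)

A = 16.6 × 3.04 cm² = 5.05×10⁻³ m².
C = κε₀A/d = 2.25 × 8.85×10⁻¹² × 5.05×10⁻³ / 6.07×10⁻⁴ = 1.66×10⁻¹⁰ F.
U = ½CV² = ½ × 1.66×10⁻¹⁰ × (26.9)² = 5.99×10⁻⁸ J.

U ≈ 59.9 nJ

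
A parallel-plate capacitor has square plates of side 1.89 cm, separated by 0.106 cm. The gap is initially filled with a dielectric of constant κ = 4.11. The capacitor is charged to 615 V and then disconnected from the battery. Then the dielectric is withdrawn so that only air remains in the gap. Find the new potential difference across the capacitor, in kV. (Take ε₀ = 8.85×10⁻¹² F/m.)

2.53 kV

A = (1.89 cm)² = 3.57×10⁻⁴ m².
Initially C₁ = κε₀A/d = 4.11 × 8.85×10⁻¹² × 3.57×10⁻⁴ / 1.06×10⁻³ = 1.23×10⁻¹¹ F.
V₁ = 6.15×10² V.
Isolated ⇒ Q is held fixed. C₂ = 0.243 C₁ and V = Q/C, so V₂/V₁ = C₁/C₂ = 4.11.
V₂ = 4.11 × 6.15×10² = 2.53×10³ V.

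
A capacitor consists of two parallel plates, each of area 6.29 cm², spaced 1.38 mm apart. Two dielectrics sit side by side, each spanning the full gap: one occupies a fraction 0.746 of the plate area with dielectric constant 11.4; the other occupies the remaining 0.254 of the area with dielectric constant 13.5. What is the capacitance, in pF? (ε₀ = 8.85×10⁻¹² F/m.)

48.1 pF

A = 6.29 cm² = 6.29×10⁻⁴ m².
Side-by-side slabs ⇒ two capacitors in parallel, each spanning the full gap.
C₁ = κ₁ε₀A₁/d = 11.4 × 8.85×10⁻¹² × 4.69×10⁻⁴ / 1.38×10⁻³ = 3.43×10⁻¹¹ F.
C₂ = κ₂ε₀A₂/d = 13.5 × 8.85×10⁻¹² × 1.60×10⁻⁴ / 1.38×10⁻³ = 1.38×10⁻¹¹ F.
C = C₁ + C₂ = 4.81×10⁻¹¹ F.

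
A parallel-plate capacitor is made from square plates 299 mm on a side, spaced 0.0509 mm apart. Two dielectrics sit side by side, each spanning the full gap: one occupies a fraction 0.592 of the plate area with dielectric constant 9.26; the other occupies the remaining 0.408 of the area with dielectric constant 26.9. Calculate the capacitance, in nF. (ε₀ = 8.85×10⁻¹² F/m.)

A = (299 mm)² = 8.94×10⁻² m².
Side-by-side slabs ⇒ two capacitors in parallel, each spanning the full gap.
C₁ = κ₁ε₀A₁/d = 9.26 × 8.85×10⁻¹² × 5.29×10⁻² / 5.09×10⁻⁵ = 8.52×10⁻⁸ F.
C₂ = κ₂ε₀A₂/d = 26.9 × 8.85×10⁻¹² × 3.65×10⁻² / 5.09×10⁻⁵ = 1.71×10⁻⁷ F.
C = C₁ + C₂ = 2.56×10⁻⁷ F.

C ≈ 256 nF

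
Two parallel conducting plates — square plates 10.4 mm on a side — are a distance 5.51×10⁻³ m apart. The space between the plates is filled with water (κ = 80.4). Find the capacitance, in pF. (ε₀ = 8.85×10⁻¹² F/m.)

14.0 pF

A = (10.4 mm)² = 1.08×10⁻⁴ m².
C = κε₀A/d = 80.4 × 8.85×10⁻¹² × 1.08×10⁻⁴ / 5.51×10⁻³ = 1.40×10⁻¹¹ F.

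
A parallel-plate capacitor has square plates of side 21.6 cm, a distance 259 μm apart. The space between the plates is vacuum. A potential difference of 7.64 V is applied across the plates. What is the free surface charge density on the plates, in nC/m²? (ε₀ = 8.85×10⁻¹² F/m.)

σ ≈ 261 nC/m²

A = (21.6 cm)² = 4.67×10⁻² m².
C = ε₀A/d = 8.85×10⁻¹² × 4.67×10⁻² / 2.59×10⁻⁴ = 1.59×10⁻⁹ F.
σ = Q/A = CV/A = 1.59×10⁻⁹ × 7.64 / 4.67×10⁻² = 2.61×10⁻⁷ C/m².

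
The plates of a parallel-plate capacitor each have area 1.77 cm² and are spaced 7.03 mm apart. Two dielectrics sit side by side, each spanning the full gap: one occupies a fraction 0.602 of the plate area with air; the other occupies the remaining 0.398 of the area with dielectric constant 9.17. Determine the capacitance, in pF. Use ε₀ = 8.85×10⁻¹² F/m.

A = 1.77 cm² = 1.77×10⁻⁴ m².
Side-by-side slabs ⇒ two capacitors in parallel, each spanning the full gap.
C₁ = κ₁ε₀A₁/d = 1.00 × 8.85×10⁻¹² × 1.07×10⁻⁴ / 7.03×10⁻³ = 1.34×10⁻¹³ F.
C₂ = κ₂ε₀A₂/d = 9.17 × 8.85×10⁻¹² × 7.04×10⁻⁵ / 7.03×10⁻³ = 8.13×10⁻¹³ F.
C = C₁ + C₂ = 9.47×10⁻¹³ F.

0.947 pF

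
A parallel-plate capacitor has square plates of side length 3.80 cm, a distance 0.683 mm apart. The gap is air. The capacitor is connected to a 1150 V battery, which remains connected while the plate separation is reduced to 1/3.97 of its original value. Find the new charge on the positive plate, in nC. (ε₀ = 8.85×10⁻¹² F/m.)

A = (3.80 cm)² = 1.44×10⁻³ m².
Initially C₁ = ε₀A/d = 8.85×10⁻¹² × 1.44×10⁻³ / 6.83×10⁻⁴ = 1.87×10⁻¹¹ F.
Q₁ = 2.15×10⁻⁸ C.
Battery connected ⇒ V is held fixed. C₂ = 3.97 C₁ and Q = CV, so Q₂/Q₁ = C₂/C₁ = 3.97.
Q₂ = 3.97 × 2.15×10⁻⁸ = 8.54×10⁻⁸ C.

85.4 nC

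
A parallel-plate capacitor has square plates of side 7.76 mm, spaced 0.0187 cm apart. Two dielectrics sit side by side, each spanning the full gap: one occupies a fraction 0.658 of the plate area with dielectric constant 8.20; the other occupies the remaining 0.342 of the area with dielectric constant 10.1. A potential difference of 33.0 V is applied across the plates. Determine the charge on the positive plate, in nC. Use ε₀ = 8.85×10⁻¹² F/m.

A = (7.76 mm)² = 6.02×10⁻⁵ m².
Side-by-side slabs ⇒ two capacitors in parallel, each spanning the full gap.
C₁ = κ₁ε₀A₁/d = 8.20 × 8.85×10⁻¹² × 3.96×10⁻⁵ / 1.87×10⁻⁴ = 1.54×10⁻¹¹ F.
C₂ = κ₂ε₀A₂/d = 10.1 × 8.85×10⁻¹² × 2.06×10⁻⁵ / 1.87×10⁻⁴ = 9.84×10⁻¹² F.
C = C₁ + C₂ = 2.52×10⁻¹¹ F.
Q = CV = 2.52×10⁻¹¹ × 33.0 = 8.32×10⁻¹⁰ C.

Q ≈ 0.832 nC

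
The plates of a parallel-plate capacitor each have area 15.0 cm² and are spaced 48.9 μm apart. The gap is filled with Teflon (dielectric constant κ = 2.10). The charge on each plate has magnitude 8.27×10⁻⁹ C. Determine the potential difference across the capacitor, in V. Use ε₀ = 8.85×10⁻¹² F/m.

V ≈ 14.5 V

A = 15.0 cm² = 1.50×10⁻³ m².
C = κε₀A/d = 2.10 × 8.85×10⁻¹² × 1.50×10⁻³ / 4.89×10⁻⁵ = 5.70×10⁻¹⁰ F.
V = Q/C = 8.27×10⁻⁹ / 5.70×10⁻¹⁰ = 14.5 V.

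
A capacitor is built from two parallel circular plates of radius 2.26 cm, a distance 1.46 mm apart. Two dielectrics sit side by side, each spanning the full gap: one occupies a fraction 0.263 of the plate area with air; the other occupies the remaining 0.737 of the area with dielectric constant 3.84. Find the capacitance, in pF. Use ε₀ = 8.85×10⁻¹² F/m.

A = π(2.26 cm)² = 1.60×10⁻³ m².
Side-by-side slabs ⇒ two capacitors in parallel, each spanning the full gap.
C₁ = κ₁ε₀A₁/d = 1.00 × 8.85×10⁻¹² × 4.22×10⁻⁴ / 1.46×10⁻³ = 2.56×10⁻¹² F.
C₂ = κ₂ε₀A₂/d = 3.84 × 8.85×10⁻¹² × 1.18×10⁻³ / 1.46×10⁻³ = 2.75×10⁻¹¹ F.
C = C₁ + C₂ = 3.01×10⁻¹¹ F.

30.1 pF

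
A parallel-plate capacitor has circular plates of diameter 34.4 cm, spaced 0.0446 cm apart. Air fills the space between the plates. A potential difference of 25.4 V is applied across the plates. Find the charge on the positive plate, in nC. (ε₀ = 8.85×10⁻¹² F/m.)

Q ≈ 46.8 nC

A = π(34.4/2 cm)² = 9.29×10⁻² m².
C = ε₀A/d = 8.85×10⁻¹² × 9.29×10⁻² / 4.46×10⁻⁴ = 1.84×10⁻⁹ F.
Q = CV = 1.84×10⁻⁹ × 25.4 = 4.68×10⁻⁸ C.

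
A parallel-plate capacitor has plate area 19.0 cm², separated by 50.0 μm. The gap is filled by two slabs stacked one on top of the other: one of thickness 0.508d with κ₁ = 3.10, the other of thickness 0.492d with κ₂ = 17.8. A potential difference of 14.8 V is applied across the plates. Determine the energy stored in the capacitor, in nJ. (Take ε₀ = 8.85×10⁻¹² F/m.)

U ≈ 192 nJ

A = 19.0 cm² = 1.90×10⁻³ m².
Stacked slabs ⇒ two capacitors in series, each with the full plate area.
C₁ = κ₁ε₀A/d₁ = 3.10 × 8.85×10⁻¹² × 1.90×10⁻³ / 2.54×10⁻⁵ = 2.05×10⁻⁹ F.
C₂ = κ₂ε₀A/d₂ = 17.8 × 8.85×10⁻¹² × 1.90×10⁻³ / 2.46×10⁻⁵ = 1.22×10⁻⁸ F.
C = (1/C₁ + 1/C₂)⁻¹ = 1.76×10⁻⁹ F.
U = ½CV² = ½ × 1.76×10⁻⁹ × (14.8)² = 1.92×10⁻⁷ J.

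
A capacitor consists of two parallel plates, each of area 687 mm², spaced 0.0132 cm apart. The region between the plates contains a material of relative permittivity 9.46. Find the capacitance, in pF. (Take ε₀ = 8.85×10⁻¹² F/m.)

436 pF

A = 687 mm² = 6.87×10⁻⁴ m².
C = κε₀A/d = 9.46 × 8.85×10⁻¹² × 6.87×10⁻⁴ / 1.32×10⁻⁴ = 4.36×10⁻¹⁰ F.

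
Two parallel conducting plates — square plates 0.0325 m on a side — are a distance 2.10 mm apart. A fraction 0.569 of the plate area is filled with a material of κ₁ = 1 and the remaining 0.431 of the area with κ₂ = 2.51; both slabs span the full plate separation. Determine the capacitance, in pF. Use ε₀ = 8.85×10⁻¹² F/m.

7.35 pF

A = (0.0325 m)² = 1.06×10⁻³ m².
Side-by-side slabs ⇒ two capacitors in parallel, each spanning the full gap.
C₁ = κ₁ε₀A₁/d = 1.00 × 8.85×10⁻¹² × 6.01×10⁻⁴ / 2.10×10⁻³ = 2.53×10⁻¹² F.
C₂ = κ₂ε₀A₂/d = 2.51 × 8.85×10⁻¹² × 4.55×10⁻⁴ / 2.10×10⁻³ = 4.82×10⁻¹² F.
C = C₁ + C₂ = 7.35×10⁻¹² F.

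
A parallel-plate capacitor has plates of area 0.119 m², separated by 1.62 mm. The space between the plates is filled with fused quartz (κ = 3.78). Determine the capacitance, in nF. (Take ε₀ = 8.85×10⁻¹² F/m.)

C = κε₀A/d = 3.78 × 8.85×10⁻¹² × 0.119 / 1.62×10⁻³ = 2.46×10⁻⁹ F.

C ≈ 2.46 nF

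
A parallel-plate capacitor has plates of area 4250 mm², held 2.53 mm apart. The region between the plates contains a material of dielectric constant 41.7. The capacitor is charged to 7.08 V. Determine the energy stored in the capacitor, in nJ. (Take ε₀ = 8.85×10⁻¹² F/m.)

U ≈ 15.5 nJ

A = 4250 mm² = 4.25×10⁻³ m².
C = κε₀A/d = 41.7 × 8.85×10⁻¹² × 4.25×10⁻³ / 2.53×10⁻³ = 6.20×10⁻¹⁰ F.
U = ½CV² = ½ × 6.20×10⁻¹⁰ × (7.08)² = 1.55×10⁻⁸ J.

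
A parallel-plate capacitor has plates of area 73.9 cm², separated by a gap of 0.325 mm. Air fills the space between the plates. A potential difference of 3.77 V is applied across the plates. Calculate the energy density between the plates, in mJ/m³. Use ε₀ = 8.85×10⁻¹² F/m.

E = V/d = 3.77 / 3.25×10⁻⁴ = 1.16×10⁴ V/m.
u = ½ε₀E² = ½ × 8.85×10⁻¹² × (1.16×10⁴)² = 5.95×10⁻⁴ J/m³.

0.595 mJ/m³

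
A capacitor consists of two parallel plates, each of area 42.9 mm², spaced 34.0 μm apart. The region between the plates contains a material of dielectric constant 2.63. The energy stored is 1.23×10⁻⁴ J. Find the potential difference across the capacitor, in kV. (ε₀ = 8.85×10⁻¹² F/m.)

A = 42.9 mm² = 4.29×10⁻⁵ m².
C = κε₀A/d = 2.63 × 8.85×10⁻¹² × 4.29×10⁻⁵ / 3.40×10⁻⁵ = 2.94×10⁻¹¹ F.
V = √(2U/C) = √(2 × 1.23×10⁻⁴ / 2.94×10⁻¹¹) = 2.89×10³ V.

2.89 kV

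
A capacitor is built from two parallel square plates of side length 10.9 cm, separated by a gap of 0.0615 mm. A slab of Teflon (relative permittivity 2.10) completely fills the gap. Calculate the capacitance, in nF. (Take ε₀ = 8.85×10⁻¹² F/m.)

3.59 nF

A = (10.9 cm)² = 1.19×10⁻² m².
C = κε₀A/d = 2.10 × 8.85×10⁻¹² × 1.19×10⁻² / 6.15×10⁻⁵ = 3.59×10⁻⁹ F.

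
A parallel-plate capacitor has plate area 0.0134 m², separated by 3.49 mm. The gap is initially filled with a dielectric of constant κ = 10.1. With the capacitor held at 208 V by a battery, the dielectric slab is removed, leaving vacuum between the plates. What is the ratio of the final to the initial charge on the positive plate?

Q₂/Q₁ ≈ 0.0990

Battery connected ⇒ V is held fixed.
C₂ = 0.0990 C₁ and Q = CV, so Q₂/Q₁ = C₂/C₁ = 0.0990.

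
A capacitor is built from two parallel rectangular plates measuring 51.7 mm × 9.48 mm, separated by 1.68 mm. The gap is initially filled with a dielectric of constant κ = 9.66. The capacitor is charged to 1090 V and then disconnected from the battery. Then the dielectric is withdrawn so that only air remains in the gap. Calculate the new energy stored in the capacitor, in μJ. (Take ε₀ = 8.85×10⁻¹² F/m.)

A = 51.7 × 9.48 mm² = 4.90×10⁻⁴ m².
Initially C₁ = κε₀A/d = 9.66 × 8.85×10⁻¹² × 4.90×10⁻⁴ / 1.68×10⁻³ = 2.49×10⁻¹¹ F.
U₁ = 1.48×10⁻⁵ J.
Isolated ⇒ Q is held fixed. C₂ = 0.104 C₁ and U = Q²/(2C), so U₂/U₁ = C₁/C₂ = 9.66.
U₂ = 9.66 × 1.48×10⁻⁵ = 1.43×10⁻⁴ J.

U ≈ 143 μJ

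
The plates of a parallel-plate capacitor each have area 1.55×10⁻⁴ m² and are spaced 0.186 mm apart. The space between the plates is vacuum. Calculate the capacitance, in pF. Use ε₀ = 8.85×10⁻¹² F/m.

7.38 pF

C = ε₀A/d = 8.85×10⁻¹² × 1.55×10⁻⁴ / 1.86×10⁻⁴ = 7.38×10⁻¹² F.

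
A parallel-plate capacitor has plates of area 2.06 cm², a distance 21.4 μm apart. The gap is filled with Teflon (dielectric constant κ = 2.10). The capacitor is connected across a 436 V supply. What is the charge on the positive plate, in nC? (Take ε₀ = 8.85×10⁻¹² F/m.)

Q ≈ 78.0 nC

A = 2.06 cm² = 2.06×10⁻⁴ m².
C = κε₀A/d = 2.10 × 8.85×10⁻¹² × 2.06×10⁻⁴ / 2.14×10⁻⁵ = 1.79×10⁻¹⁰ F.
Q = CV = 1.79×10⁻¹⁰ × 436 = 7.80×10⁻⁸ C.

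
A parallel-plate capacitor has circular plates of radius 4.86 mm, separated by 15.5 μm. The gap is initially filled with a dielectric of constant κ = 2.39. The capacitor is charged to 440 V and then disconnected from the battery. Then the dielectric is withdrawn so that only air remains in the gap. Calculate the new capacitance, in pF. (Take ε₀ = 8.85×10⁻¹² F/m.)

42.4 pF

A = π(4.86 mm)² = 7.42×10⁻⁵ m².
Initially C₁ = κε₀A/d = 2.39 × 8.85×10⁻¹² × 7.42×10⁻⁵ / 1.55×10⁻⁵ = 1.01×10⁻¹⁰ F.
C = κε₀A/d scales with κ, so C₂/C₁ = 1/κ = 1/2.39 = 0.418.
C₂ = 0.418 × 1.01×10⁻¹⁰ = 4.24×10⁻¹¹ F.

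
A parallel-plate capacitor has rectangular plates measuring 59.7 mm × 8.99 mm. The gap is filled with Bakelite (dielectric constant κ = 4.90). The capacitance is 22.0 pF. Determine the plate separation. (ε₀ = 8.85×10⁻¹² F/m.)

A = 59.7 × 8.99 mm² = 5.37×10⁻⁴ m².
d = κε₀A/C = 4.90 × 8.85×10⁻¹² × 5.37×10⁻⁴ / 2.20×10⁻¹¹ = 1.06×10⁻³ m.

1.06 mm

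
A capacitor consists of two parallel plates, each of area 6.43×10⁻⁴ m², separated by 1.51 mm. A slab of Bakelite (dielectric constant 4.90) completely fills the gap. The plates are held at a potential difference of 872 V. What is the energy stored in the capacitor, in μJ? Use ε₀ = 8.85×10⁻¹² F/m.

C = κε₀A/d = 4.90 × 8.85×10⁻¹² × 6.43×10⁻⁴ / 1.51×10⁻³ = 1.85×10⁻¹¹ F.
U = ½CV² = ½ × 1.85×10⁻¹¹ × (872)² = 7.02×10⁻⁶ J.

U ≈ 7.02 μJ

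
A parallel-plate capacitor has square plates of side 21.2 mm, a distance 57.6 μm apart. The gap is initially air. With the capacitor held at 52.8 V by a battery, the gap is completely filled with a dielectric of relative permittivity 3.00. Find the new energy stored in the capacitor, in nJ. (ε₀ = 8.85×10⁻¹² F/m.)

A = (21.2 mm)² = 4.49×10⁻⁴ m².
Initially C₁ = ε₀A/d = 8.85×10⁻¹² × 4.49×10⁻⁴ / 5.76×10⁻⁵ = 6.91×10⁻¹¹ F.
U₁ = 9.63×10⁻⁸ J.
Battery connected ⇒ V is held fixed. C₂ = 3.00 C₁ and U = ½CV², so U₂/U₁ = C₂/C₁ = 3.00.
U₂ = 3.00 × 9.63×10⁻⁸ = 2.89×10⁻⁷ J.

U ≈ 289 nJ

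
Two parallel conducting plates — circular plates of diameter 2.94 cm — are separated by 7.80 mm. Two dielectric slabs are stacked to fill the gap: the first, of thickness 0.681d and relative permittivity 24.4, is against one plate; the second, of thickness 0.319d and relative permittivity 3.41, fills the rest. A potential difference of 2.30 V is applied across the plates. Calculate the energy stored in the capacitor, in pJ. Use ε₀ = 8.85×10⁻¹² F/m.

16.8 pJ

A = π(2.94/2 cm)² = 6.79×10⁻⁴ m².
Stacked slabs ⇒ two capacitors in series, each with the full plate area.
C₁ = κ₁ε₀A/d₁ = 24.4 × 8.85×10⁻¹² × 6.79×10⁻⁴ / 5.31×10⁻³ = 2.76×10⁻¹¹ F.
C₂ = κ₂ε₀A/d₂ = 3.41 × 8.85×10⁻¹² × 6.79×10⁻⁴ / 2.49×10⁻³ = 8.23×10⁻¹² F.
C = (1/C₁ + 1/C₂)⁻¹ = 6.34×10⁻¹² F.
U = ½CV² = ½ × 6.34×10⁻¹² × (2.30)² = 1.68×10⁻¹¹ J.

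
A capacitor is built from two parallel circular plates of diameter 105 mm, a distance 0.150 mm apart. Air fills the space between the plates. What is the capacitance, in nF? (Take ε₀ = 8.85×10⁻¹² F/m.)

A = π(105/2 mm)² = 8.66×10⁻³ m².
C = ε₀A/d = 8.85×10⁻¹² × 8.66×10⁻³ / 1.50×10⁻⁴ = 5.11×10⁻¹⁰ F.

C ≈ 0.511 nF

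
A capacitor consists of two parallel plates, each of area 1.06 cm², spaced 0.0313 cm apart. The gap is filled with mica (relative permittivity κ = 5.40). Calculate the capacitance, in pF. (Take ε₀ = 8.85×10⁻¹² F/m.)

A = 1.06 cm² = 1.06×10⁻⁴ m².
C = κε₀A/d = 5.40 × 8.85×10⁻¹² × 1.06×10⁻⁴ / 3.13×10⁻⁴ = 1.62×10⁻¹¹ F.

16.2 pF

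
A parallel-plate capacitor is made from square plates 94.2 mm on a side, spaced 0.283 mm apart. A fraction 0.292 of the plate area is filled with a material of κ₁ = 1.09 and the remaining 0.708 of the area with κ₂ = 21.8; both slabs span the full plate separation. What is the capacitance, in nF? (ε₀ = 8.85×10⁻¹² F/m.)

4.37 nF

A = (94.2 mm)² = 8.87×10⁻³ m².
Side-by-side slabs ⇒ two capacitors in parallel, each spanning the full gap.
C₁ = κ₁ε₀A₁/d = 1.09 × 8.85×10⁻¹² × 2.59×10⁻³ / 2.83×10⁻⁴ = 8.83×10⁻¹¹ F.
C₂ = κ₂ε₀A₂/d = 21.8 × 8.85×10⁻¹² × 6.28×10⁻³ / 2.83×10⁻⁴ = 4.28×10⁻⁹ F.
C = C₁ + C₂ = 4.37×10⁻⁹ F.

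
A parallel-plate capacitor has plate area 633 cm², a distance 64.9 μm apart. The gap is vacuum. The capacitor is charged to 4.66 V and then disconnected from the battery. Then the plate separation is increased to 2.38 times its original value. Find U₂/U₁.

U₂/U₁ ≈ 2.38

Isolated ⇒ Q is held fixed.
C₂ = 0.420 C₁ and U = Q²/(2C), so U₂/U₁ = C₁/C₂ = 2.38.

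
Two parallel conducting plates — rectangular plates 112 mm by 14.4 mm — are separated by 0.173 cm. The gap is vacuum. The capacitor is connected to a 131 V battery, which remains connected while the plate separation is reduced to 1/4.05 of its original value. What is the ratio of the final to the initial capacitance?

C = ε₀A/d scales as 1/d, so C₂/C₁ = d₁/d₂ = 4.05.

4.05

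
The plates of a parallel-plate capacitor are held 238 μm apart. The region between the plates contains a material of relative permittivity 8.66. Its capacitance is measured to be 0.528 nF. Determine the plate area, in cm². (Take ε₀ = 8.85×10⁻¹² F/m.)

A = Cd/(κε₀) = 5.28×10⁻¹⁰ × 2.38×10⁻⁴ / (8.66 × 8.85×10⁻¹²) = 1.64×10⁻³ m².

16.4 cm²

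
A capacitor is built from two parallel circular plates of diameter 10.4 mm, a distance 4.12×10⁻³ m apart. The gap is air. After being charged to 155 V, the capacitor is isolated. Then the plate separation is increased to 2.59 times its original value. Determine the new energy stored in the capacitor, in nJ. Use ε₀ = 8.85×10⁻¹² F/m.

A = π(10.4/2 mm)² = 8.49×10⁻⁵ m².
Initially C₁ = ε₀A/d = 8.85×10⁻¹² × 8.49×10⁻⁵ / 4.12×10⁻³ = 1.82×10⁻¹³ F.
U₁ = 2.19×10⁻⁹ J.
Isolated ⇒ Q is held fixed. C₂ = 0.386 C₁ and U = Q²/(2C), so U₂/U₁ = C₁/C₂ = 2.59.
U₂ = 2.59 × 2.19×10⁻⁹ = 5.68×10⁻⁹ J.

U ≈ 5.68 nJ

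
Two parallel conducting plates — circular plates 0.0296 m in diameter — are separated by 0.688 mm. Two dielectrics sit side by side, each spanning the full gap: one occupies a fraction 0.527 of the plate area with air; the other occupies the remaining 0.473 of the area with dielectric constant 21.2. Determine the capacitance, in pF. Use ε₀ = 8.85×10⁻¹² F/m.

93.4 pF

A = π(0.0296/2 m)² = 6.88×10⁻⁴ m².
Side-by-side slabs ⇒ two capacitors in parallel, each spanning the full gap.
C₁ = κ₁ε₀A₁/d = 1.00 × 8.85×10⁻¹² × 3.63×10⁻⁴ / 6.88×10⁻⁴ = 4.66×10⁻¹² F.
C₂ = κ₂ε₀A₂/d = 21.2 × 8.85×10⁻¹² × 3.25×10⁻⁴ / 6.88×10⁻⁴ = 8.88×10⁻¹¹ F.
C = C₁ + C₂ = 9.34×10⁻¹¹ F.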